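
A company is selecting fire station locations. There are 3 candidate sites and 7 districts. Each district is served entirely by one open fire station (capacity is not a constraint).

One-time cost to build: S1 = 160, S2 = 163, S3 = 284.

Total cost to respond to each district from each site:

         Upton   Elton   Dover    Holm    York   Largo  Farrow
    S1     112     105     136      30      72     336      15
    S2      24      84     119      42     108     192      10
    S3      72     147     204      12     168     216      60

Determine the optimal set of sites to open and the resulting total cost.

For any fixed open set, each district goes to its cheapest open site; total = fixed + service.
{S2}: Upton→S2 24, Elton→S2 84, Dover→S2 119, Holm→S2 42, York→S2 108, Largo→S2 192, Farrow→S2 10. Service 579; fixed 163; total 742.
{S1, S2}: service 531 + fixed 323 = 854
{S1}: Upton→S1 112, Elton→S1 105, Dover→S1 136, Holm→S1 30, York→S1 72, Largo→S1 336, Farrow→S1 15. Service 806; fixed 160; total 966.
{S1, S2, S3}: service 513 + fixed 607 = 1120
No other subset beats 742.

Open S2 only; minimum total cost 742.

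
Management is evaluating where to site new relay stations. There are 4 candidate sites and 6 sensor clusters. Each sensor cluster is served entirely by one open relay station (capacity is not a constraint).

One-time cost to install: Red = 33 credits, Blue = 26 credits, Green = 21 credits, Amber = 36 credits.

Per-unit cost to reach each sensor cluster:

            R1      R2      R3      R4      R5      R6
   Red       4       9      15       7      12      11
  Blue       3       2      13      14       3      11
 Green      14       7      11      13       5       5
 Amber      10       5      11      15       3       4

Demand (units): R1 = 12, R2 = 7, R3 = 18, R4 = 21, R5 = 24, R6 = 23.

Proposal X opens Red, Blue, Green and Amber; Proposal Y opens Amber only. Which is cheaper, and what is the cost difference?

Proposal X is cheaper by 193.

Proposal X: {Red, Blue, Green, Amber}: R1→Blue 3·12=36, R2→Blue 2·7=14, R3→Green 11·18=198, R4→Red 7·21=147, R5→Blue 3·24=72, R6→Amber 4·23=92. Service 559; fixed 116; total 675.
Proposal Y: {Amber}: R1→Amber 10·12=120, R2→Amber 5·7=35, R3→Amber 11·18=198, R4→Amber 15·21=315, R5→Amber 3·24=72, R6→Amber 4·23=92. Service 832; fixed 36; total 868.
Difference: |675 − 868| = 193.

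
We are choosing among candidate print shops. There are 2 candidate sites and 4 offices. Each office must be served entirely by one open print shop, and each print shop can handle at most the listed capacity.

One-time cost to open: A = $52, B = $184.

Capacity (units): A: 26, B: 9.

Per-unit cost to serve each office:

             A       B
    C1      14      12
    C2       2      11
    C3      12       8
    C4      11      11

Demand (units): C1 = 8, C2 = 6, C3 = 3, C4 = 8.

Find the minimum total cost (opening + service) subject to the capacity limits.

Minimum total cost: 300

Open {A}: C1→A 14·8=112, C2→A 2·6=12, C3→A 12·3=36, C4→A 11·8=88.
Loads: A carries 25/26. Service 248; fixed 52; total 300.
Next best feasible plan costs 468.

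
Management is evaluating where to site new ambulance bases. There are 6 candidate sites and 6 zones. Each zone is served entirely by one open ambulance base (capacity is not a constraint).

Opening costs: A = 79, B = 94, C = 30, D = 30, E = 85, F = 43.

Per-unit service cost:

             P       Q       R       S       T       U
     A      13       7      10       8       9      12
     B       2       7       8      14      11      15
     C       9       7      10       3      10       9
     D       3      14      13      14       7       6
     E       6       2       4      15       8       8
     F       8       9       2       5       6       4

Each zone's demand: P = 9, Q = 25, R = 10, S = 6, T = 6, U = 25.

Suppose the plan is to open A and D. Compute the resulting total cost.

Total cost: 651

Each zone is assigned to its cheapest site among the open ones.
{A, D}: P→D 3·9=27, Q→A 7·25=175, R→A 10·10=100, S→A 8·6=48, T→D 7·6=42, U→D 6·25=150. Service 542; fixed 109; total 651.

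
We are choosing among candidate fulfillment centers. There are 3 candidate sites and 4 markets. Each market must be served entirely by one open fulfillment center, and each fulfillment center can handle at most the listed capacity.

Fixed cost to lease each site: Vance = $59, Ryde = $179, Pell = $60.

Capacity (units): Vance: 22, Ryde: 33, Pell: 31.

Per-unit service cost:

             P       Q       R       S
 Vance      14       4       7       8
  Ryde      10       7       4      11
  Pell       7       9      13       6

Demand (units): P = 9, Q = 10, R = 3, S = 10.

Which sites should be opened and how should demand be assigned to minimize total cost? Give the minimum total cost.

Minimum total cost: 303

Open {Vance, Pell}: P→Pell 7·9=63, Q→Vance 4·10=40, R→Vance 7·3=21, S→Pell 6·10=60.
Loads: Vance carries 13/22, Pell carries 19/31. Service 184; fixed 119; total 303.
Next best feasible plan costs 321.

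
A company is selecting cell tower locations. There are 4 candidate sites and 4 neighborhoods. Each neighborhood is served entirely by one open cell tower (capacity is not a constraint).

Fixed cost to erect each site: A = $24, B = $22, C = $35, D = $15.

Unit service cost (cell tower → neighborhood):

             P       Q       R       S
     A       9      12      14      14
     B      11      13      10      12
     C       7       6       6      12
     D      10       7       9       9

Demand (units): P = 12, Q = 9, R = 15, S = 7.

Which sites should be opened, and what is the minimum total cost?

For any fixed open set, each neighborhood goes to its cheapest open site; total = fixed + service.
{C, D}: P→C 7·12=84, Q→C 6·9=54, R→C 6·15=90, S→D 9·7=63. Service 291; fixed 50; total 341.
{C}: service 312 + fixed 35 = 347
{B, C, D}: service 291 + fixed 72 = 363
{A, B, C, D}: service 291 + fixed 96 = 387
No other subset beats 341.

Open C and D; minimum total cost 341.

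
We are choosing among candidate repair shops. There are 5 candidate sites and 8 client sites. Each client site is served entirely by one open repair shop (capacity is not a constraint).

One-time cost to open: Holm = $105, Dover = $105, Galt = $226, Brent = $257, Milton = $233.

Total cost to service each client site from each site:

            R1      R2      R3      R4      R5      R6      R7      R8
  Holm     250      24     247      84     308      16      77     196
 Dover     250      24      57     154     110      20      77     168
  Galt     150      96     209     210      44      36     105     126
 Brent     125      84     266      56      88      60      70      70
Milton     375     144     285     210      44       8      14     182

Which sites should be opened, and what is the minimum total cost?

Open Dover and Brent; minimum total cost 872.

For any fixed open set, each client site goes to its cheapest open site; total = fixed + service.
{Dover, Brent}: R1→Brent 125, R2→Dover 24, R3→Dover 57, R4→Brent 56, R5→Brent 88, R6→Dover 20, R7→Brent 70, R8→Brent 70. Service 510; fixed 362; total 872.
{Dover}: R1→Dover 250, R2→Dover 24, R3→Dover 57, R4→Dover 154, R5→Dover 110, R6→Dover 20, R7→Dover 77, R8→Dover 168. Service 860; fixed 105; total 965.
{Holm, Dover, Brent}: R1→Brent 125, R2→Holm 24, R3→Dover 57, R4→Brent 56, R5→Brent 88, R6→Holm 16, R7→Brent 70, R8→Brent 70. Service 506; fixed 467; total 973.
{Holm, Dover, Galt, Brent, Milton}: service 398 + fixed 926 = 1324
No other subset beats 872.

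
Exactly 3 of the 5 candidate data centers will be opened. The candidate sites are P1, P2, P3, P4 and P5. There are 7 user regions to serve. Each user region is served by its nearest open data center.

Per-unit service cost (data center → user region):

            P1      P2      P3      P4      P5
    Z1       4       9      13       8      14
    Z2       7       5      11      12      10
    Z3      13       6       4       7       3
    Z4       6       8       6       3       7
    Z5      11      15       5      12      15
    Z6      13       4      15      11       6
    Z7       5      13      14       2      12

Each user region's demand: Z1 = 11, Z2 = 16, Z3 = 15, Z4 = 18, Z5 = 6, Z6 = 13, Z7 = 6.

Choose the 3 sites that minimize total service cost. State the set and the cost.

Choose P2, P3 and P4; total service cost 376.

With exactly 3 open, each user region uses its cheapest among the chosen.
{P2, P3, P4}: Z1→P4 8·11=88, Z2→P2 5·16=80, Z3→P3 4·15=60, Z4→P4 3·18=54, Z5→P3 5·6=30, Z6→P2 4·13=52, Z7→P4 2·6=12. Service cost 376.
{P1, P2, P4}: service cost 398
{P2, P4, P5}: service cost 403
Among all 10 size-3 choices, {P2, P3, P4} is lowest.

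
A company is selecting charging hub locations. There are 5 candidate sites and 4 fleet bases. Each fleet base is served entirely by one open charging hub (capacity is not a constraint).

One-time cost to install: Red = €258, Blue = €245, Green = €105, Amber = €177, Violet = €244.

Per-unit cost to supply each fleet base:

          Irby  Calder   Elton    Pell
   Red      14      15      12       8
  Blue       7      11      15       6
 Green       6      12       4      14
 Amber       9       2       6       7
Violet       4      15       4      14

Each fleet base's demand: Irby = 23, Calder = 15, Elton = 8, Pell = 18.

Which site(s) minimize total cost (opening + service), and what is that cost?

Open Amber only; minimum total cost 588.

For any fixed open set, each fleet base goes to its cheapest open site; total = fixed + service.
{Amber}: Irby→Amber 9·23=207, Calder→Amber 2·15=30, Elton→Amber 6·8=48, Pell→Amber 7·18=126. Service 411; fixed 177; total 588.
{Green, Amber}: service 326 + fixed 282 = 608
{Amber, Violet}: service 280 + fixed 421 = 701
{Red, Blue, Green, Amber, Violet}: service 262 + fixed 1029 = 1291
No other subset beats 588.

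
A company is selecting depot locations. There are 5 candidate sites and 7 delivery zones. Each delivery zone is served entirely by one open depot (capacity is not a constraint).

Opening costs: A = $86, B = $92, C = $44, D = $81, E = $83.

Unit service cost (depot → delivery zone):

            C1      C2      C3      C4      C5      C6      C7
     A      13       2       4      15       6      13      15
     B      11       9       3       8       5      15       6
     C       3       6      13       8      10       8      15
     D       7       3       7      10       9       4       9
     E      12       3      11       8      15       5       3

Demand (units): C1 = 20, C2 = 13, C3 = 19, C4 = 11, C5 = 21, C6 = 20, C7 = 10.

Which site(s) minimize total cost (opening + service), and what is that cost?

Open B, C and E; minimum total cost 698.

For any fixed open set, each delivery zone goes to its cheapest open site; total = fixed + service.
{B, C, E}: C1→C 3·20=60, C2→E 3·13=39, C3→B 3·19=57, C4→B 8·11=88, C5→B 5·21=105, C6→E 5·20=100, C7→E 3·10=30. Service 479; fixed 219; total 698.
{B, C, D}: C1→C 3·20=60, C2→D 3·13=39, C3→B 3·19=57, C4→B 8·11=88, C5→B 5·21=105, C6→D 4·20=80, C7→B 6·10=60. Service 489; fixed 217; total 706.
{A, C, E}: C1→C 3·20=60, C2→A 2·13=26, C3→A 4·19=76, C4→C 8·11=88, C5→A 6·21=126, C6→E 5·20=100, C7→E 3·10=30. Service 506; fixed 213; total 719.
{A, B, C, D, E}: C1→C 3·20=60, C2→A 2·13=26, C3→B 3·19=57, C4→B 8·11=88, C5→B 5·21=105, C6→D 4·20=80, C7→E 3·10=30. Service 446; fixed 386; total 832.
No other subset beats 698.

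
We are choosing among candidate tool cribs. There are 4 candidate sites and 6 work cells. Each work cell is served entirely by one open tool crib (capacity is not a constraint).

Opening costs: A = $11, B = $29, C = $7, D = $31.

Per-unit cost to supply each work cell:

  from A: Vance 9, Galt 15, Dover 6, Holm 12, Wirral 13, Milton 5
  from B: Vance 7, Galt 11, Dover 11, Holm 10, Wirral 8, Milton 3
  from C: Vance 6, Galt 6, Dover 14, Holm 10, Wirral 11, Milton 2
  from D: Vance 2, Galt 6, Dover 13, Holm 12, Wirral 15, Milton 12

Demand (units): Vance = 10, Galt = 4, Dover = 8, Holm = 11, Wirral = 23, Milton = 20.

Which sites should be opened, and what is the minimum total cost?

Open A, B, C and D; minimum total cost 504.

For any fixed open set, each work cell goes to its cheapest open site; total = fixed + service.
{A, B, C, D}: Vance→D 2·10=20, Galt→C 6·4=24, Dover→A 6·8=48, Holm→B 10·11=110, Wirral→B 8·23=184, Milton→C 2·20=40. Service 426; fixed 78; total 504.
{A, B, C}: service 466 + fixed 47 = 513
{A, B, D}: service 446 + fixed 71 = 517
{C}: Vance→C 6·10=60, Galt→C 6·4=24, Dover→C 14·8=112, Holm→C 10·11=110, Wirral→C 11·23=253, Milton→C 2·20=40. Service 599; fixed 7; total 606.
No other subset beats 504.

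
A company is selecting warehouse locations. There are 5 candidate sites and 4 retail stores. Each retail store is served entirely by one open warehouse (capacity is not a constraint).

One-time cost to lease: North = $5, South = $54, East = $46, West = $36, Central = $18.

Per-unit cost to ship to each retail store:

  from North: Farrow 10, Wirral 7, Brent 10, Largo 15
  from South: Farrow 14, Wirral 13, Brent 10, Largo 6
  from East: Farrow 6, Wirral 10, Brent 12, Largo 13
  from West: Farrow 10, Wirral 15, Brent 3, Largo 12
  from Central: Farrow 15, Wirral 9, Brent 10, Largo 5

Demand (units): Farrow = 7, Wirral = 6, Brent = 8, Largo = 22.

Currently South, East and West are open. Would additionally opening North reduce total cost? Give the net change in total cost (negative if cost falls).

Yes — net change −13 (cost falls by 13).

Current service cost with {South, East, West}: 258.
Adding North: each retail store re-picks its cheapest; new service cost 240, saving 18.
Extra fixed cost: 5. Net change = 5 − 18 = -13.
(Totals: 394 → 381.)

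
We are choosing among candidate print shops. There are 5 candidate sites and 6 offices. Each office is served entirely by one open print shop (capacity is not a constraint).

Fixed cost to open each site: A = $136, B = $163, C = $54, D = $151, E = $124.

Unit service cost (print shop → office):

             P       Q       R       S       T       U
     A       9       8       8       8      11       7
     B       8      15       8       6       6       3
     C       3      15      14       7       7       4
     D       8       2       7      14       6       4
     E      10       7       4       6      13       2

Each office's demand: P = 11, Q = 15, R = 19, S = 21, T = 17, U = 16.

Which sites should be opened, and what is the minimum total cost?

For any fixed open set, each office goes to its cheapest open site; total = fixed + service.
{C, E}: P→C 3·11=33, Q→E 7·15=105, R→E 4·19=76, S→E 6·21=126, T→C 7·17=119, U→E 2·16=32. Service 491; fixed 178; total 669.
{C, D}: P→C 3·11=33, Q→D 2·15=30, R→D 7·19=133, S→C 7·21=147, T→D 6·17=102, U→C 4·16=64. Service 509; fixed 205; total 714.
{C, D, E}: P→C 3·11=33, Q→D 2·15=30, R→E 4·19=76, S→E 6·21=126, T→D 6·17=102, U→E 2·16=32. Service 399; fixed 329; total 728.
{A, B, C, D, E}: service 399 + fixed 628 = 1027
No other subset beats 669.

Open C and E; minimum total cost 669.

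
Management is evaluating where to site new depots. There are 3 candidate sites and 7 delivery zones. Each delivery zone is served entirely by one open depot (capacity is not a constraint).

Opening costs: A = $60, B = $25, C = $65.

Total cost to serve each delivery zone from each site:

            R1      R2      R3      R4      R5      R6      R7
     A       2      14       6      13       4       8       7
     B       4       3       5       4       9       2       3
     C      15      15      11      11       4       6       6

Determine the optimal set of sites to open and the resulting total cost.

For any fixed open set, each delivery zone goes to its cheapest open site; total = fixed + service.
{B}: R1→B 4, R2→B 3, R3→B 5, R4→B 4, R5→B 9, R6→B 2, R7→B 3. Service 30; fixed 25; total 55.
{A, B}: R1→A 2, R2→B 3, R3→B 5, R4→B 4, R5→A 4, R6→B 2, R7→B 3. Service 23; fixed 85; total 108.
{A}: R1→A 2, R2→A 14, R3→A 6, R4→A 13, R5→A 4, R6→A 8, R7→A 7. Service 54; fixed 60; total 114.
{A, B, C}: service 23 + fixed 150 = 173
No other subset beats 55.

Open B only; minimum total cost 55.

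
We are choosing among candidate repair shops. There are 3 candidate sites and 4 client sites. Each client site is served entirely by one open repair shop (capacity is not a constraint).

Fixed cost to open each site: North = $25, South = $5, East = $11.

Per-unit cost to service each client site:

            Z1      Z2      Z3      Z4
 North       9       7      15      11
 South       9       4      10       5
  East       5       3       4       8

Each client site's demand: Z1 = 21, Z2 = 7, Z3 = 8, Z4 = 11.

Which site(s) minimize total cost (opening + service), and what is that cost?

For any fixed open set, each client site goes to its cheapest open site; total = fixed + service.
{South, East}: Z1→East 5·21=105, Z2→East 3·7=21, Z3→East 4·8=32, Z4→South 5·11=55. Service 213; fixed 16; total 229.
{North, South, East}: service 213 + fixed 41 = 254
{East}: service 246 + fixed 11 = 257
{South}: service 352 + fixed 5 = 357
No other subset beats 229.

Open South and East; minimum total cost 229.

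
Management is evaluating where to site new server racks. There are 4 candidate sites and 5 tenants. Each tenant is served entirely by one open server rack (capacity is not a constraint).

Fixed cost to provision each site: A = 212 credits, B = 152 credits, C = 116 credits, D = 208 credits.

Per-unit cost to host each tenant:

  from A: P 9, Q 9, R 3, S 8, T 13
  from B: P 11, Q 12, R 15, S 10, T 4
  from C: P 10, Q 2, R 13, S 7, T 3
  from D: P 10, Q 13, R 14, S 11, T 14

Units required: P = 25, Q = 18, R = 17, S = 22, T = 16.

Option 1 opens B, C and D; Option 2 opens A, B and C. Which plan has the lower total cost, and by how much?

Option 1: {B, C, D}: P→C 10·25=250, Q→C 2·18=36, R→C 13·17=221, S→C 7·22=154, T→C 3·16=48. Service 709; fixed 476; total 1185.
Option 2: {A, B, C}: P→A 9·25=225, Q→C 2·18=36, R→A 3·17=51, S→C 7·22=154, T→C 3·16=48. Service 514; fixed 480; total 994.
Difference: |1185 − 994| = 191.

Option 2 is cheaper by 191.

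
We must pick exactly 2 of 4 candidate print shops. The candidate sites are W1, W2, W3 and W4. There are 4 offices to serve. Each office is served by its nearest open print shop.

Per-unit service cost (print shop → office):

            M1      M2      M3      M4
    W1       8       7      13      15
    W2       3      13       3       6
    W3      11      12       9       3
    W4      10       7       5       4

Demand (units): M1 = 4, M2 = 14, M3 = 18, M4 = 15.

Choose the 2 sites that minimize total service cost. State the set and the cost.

Choose W2 and W4; total service cost 224.

With exactly 2 open, each office uses its cheapest among the chosen.
{W2, W4}: M1→W2 3·4=12, M2→W4 7·14=98, M3→W2 3·18=54, M4→W4 4·15=60. Service cost 224.
{W1, W2}: service cost 254
{W3, W4}: service cost 273
Among all 6 size-2 choices, {W2, W4} is lowest.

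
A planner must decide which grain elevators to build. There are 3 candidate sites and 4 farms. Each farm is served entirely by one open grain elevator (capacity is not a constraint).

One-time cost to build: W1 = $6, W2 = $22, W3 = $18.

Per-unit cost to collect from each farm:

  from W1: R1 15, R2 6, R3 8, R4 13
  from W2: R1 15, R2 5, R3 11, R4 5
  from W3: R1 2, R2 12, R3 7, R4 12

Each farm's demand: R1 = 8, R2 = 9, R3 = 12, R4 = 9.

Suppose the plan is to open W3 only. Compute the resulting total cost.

Total cost: 334

Each farm is assigned to its cheapest site among the open ones.
{W3}: R1→W3 2·8=16, R2→W3 12·9=108, R3→W3 7·12=84, R4→W3 12·9=108. Service 316; fixed 18; total 334.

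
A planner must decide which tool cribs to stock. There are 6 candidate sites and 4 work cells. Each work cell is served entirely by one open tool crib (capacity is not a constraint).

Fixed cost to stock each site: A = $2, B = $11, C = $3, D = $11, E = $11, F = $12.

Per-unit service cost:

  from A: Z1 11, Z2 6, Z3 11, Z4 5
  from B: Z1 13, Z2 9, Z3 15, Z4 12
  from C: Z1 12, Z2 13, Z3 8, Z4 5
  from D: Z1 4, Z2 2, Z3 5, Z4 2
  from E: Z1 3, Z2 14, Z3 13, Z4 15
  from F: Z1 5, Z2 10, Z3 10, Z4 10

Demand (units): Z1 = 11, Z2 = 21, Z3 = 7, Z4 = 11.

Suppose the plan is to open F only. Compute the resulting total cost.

Total cost: 457

Each work cell is assigned to its cheapest site among the open ones.
{F}: Z1→F 5·11=55, Z2→F 10·21=210, Z3→F 10·7=70, Z4→F 10·11=110. Service 445; fixed 12; total 457.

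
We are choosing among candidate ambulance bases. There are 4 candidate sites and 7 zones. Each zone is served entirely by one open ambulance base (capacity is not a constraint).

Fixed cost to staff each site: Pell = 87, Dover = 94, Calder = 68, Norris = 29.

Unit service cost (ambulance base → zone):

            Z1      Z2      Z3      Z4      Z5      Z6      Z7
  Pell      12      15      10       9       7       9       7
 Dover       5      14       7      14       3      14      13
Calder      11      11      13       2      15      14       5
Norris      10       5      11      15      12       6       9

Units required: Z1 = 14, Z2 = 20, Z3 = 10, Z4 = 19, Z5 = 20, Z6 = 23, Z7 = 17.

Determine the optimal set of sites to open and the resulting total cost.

For any fixed open set, each zone goes to its cheapest open site; total = fixed + service.
{Dover, Calder, Norris}: Z1→Dover 5·14=70, Z2→Norris 5·20=100, Z3→Dover 7·10=70, Z4→Calder 2·19=38, Z5→Dover 3·20=60, Z6→Norris 6·23=138, Z7→Calder 5·17=85. Service 561; fixed 191; total 752.
{Pell, Dover, Calder, Norris}: Z1→Dover 5·14=70, Z2→Norris 5·20=100, Z3→Dover 7·10=70, Z4→Calder 2·19=38, Z5→Dover 3·20=60, Z6→Norris 6·23=138, Z7→Calder 5·17=85. Service 561; fixed 278; total 839.
{Pell, Calder, Norris}: service 741 + fixed 184 = 925
{Norris}: Z1→Norris 10·14=140, Z2→Norris 5·20=100, Z3→Norris 11·10=110, Z4→Norris 15·19=285, Z5→Norris 12·20=240, Z6→Norris 6·23=138, Z7→Norris 9·17=153. Service 1166; fixed 29; total 1195.
No other subset beats 752.

Open Dover, Calder and Norris; minimum total cost 752.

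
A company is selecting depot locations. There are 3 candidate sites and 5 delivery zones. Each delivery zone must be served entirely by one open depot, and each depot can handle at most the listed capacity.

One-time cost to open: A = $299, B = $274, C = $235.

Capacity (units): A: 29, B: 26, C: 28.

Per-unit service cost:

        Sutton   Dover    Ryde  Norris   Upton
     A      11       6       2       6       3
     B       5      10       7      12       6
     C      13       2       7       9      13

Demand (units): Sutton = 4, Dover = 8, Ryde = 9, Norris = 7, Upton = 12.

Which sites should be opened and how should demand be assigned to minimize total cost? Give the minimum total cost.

Open {A, C}: Sutton→C 13·4=52, Dover→C 2·8=16, Ryde→A 2·9=18, Norris→A 6·7=42, Upton→A 3·12=36.
Loads: A carries 28/29, C carries 12/28. Service 164; fixed 534; total 698.
Next best feasible plan costs 711.

Minimum total cost: 698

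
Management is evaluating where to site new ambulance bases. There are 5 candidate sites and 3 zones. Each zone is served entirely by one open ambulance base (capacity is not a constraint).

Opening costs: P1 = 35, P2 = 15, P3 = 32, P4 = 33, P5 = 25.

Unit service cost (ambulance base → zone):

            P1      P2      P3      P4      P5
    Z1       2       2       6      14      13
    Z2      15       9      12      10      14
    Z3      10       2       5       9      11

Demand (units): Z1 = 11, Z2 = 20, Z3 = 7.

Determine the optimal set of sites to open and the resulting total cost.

Open P2 only; minimum total cost 231.

For any fixed open set, each zone goes to its cheapest open site; total = fixed + service.
{P2}: Z1→P2 2·11=22, Z2→P2 9·20=180, Z3→P2 2·7=14. Service 216; fixed 15; total 231.
{P2, P5}: Z1→P2 2·11=22, Z2→P2 9·20=180, Z3→P2 2·7=14. Service 216; fixed 40; total 256.
{P2, P3}: service 216 + fixed 47 = 263
{P1, P2, P3, P4, P5}: service 216 + fixed 140 = 356
No other subset beats 231.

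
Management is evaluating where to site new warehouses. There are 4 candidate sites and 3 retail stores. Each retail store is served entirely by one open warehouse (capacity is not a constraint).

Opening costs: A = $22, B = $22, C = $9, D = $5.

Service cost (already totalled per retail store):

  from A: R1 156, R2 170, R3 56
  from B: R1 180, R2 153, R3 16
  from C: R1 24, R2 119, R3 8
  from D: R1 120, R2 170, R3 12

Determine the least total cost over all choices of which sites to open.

Minimum total cost: 160

For any fixed open set, each retail store goes to its cheapest open site; total = fixed + service.
{C}: R1→C 24, R2→C 119, R3→C 8. Service 151; fixed 9; total 160.
{C, D}: R1→C 24, R2→C 119, R3→C 8. Service 151; fixed 14; total 165.
{A, C}: R1→C 24, R2→C 119, R3→C 8. Service 151; fixed 31; total 182.
{A, B, C, D}: R1→C 24, R2→C 119, R3→C 8. Service 151; fixed 58; total 209.
No other subset beats 160.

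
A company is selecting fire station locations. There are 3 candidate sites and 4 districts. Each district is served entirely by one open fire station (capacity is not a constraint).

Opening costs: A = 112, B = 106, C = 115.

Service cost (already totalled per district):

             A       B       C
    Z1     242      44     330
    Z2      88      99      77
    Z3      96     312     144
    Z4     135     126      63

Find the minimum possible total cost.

Minimum total cost: 549

For any fixed open set, each district goes to its cheapest open site; total = fixed + service.
{B, C}: Z1→B 44, Z2→C 77, Z3→C 144, Z4→C 63. Service 328; fixed 221; total 549.
{A, B}: service 354 + fixed 218 = 572
{A, B, C}: service 280 + fixed 333 = 613
{B}: service 581 + fixed 106 = 687
No other subset beats 549.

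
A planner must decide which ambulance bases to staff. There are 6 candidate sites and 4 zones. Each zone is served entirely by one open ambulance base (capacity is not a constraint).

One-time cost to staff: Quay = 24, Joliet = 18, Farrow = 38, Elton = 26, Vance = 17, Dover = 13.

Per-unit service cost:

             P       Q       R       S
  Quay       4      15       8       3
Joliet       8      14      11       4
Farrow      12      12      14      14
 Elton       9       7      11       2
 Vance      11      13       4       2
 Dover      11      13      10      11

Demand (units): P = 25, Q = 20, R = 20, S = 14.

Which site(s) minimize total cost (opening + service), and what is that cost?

For any fixed open set, each zone goes to its cheapest open site; total = fixed + service.
{Quay, Elton, Vance}: P→Quay 4·25=100, Q→Elton 7·20=140, R→Vance 4·20=80, S→Elton 2·14=28. Service 348; fixed 67; total 415.
{Quay, Elton, Vance, Dover}: service 348 + fixed 80 = 428
{Quay, Joliet, Elton, Vance}: service 348 + fixed 85 = 433
{Quay, Joliet, Farrow, Elton, Vance, Dover}: service 348 + fixed 136 = 484
No other subset beats 415.

Open Quay, Elton and Vance; minimum total cost 415.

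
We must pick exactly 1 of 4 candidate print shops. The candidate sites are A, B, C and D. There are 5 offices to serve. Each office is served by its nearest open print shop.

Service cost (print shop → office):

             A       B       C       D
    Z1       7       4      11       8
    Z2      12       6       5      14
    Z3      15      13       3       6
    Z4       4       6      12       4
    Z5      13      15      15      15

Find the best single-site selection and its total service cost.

With exactly 1 open, each office uses its cheapest among the chosen.
{B}: Z1→B 4, Z2→B 6, Z3→B 13, Z4→B 6, Z5→B 15. Service cost 44.
{C}: service cost 46
{D}: service cost 47
Among all 4 size-1 choices, {B} is lowest.

Choose B only; total service cost 44.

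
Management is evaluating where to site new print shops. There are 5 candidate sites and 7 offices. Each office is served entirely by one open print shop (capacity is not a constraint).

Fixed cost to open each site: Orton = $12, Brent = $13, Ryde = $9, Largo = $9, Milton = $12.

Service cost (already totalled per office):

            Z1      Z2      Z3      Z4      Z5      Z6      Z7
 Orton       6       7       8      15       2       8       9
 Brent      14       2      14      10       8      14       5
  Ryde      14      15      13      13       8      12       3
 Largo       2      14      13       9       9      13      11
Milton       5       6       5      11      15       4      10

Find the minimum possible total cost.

Minimum total cost: 63

For any fixed open set, each office goes to its cheapest open site; total = fixed + service.
{Ryde, Milton}: Z1→Milton 5, Z2→Milton 6, Z3→Milton 5, Z4→Milton 11, Z5→Ryde 8, Z6→Milton 4, Z7→Ryde 3. Service 42; fixed 21; total 63.
{Brent, Milton}: service 39 + fixed 25 = 64
{Orton, Brent}: Z1→Orton 6, Z2→Brent 2, Z3→Orton 8, Z4→Brent 10, Z5→Orton 2, Z6→Orton 8, Z7→Brent 5. Service 41; fixed 25; total 66.
{Orton, Brent, Ryde, Largo, Milton}: Z1→Largo 2, Z2→Brent 2, Z3→Milton 5, Z4→Largo 9, Z5→Orton 2, Z6→Milton 4, Z7→Ryde 3. Service 27; fixed 55; total 82.
No other subset beats 63.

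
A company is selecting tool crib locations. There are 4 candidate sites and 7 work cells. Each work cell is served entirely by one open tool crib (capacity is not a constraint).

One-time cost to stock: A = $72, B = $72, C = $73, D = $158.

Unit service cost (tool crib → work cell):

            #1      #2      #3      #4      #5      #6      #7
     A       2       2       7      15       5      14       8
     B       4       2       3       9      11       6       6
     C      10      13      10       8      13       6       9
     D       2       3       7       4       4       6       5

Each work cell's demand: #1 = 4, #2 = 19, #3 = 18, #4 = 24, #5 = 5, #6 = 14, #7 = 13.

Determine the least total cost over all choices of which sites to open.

Minimum total cost: 595

For any fixed open set, each work cell goes to its cheapest open site; total = fixed + service.
{B, D}: #1→D 2·4=8, #2→B 2·19=38, #3→B 3·18=54, #4→D 4·24=96, #5→D 4·5=20, #6→B 6·14=84, #7→D 5·13=65. Service 365; fixed 230; total 595.
{B}: #1→B 4·4=16, #2→B 2·19=38, #3→B 3·18=54, #4→B 9·24=216, #5→B 11·5=55, #6→B 6·14=84, #7→B 6·13=78. Service 541; fixed 72; total 613.
{D}: #1→D 2·4=8, #2→D 3·19=57, #3→D 7·18=126, #4→D 4·24=96, #5→D 4·5=20, #6→D 6·14=84, #7→D 5·13=65. Service 456; fixed 158; total 614.
{A, B, C, D}: #1→A 2·4=8, #2→A 2·19=38, #3→B 3·18=54, #4→D 4·24=96, #5→D 4·5=20, #6→B 6·14=84, #7→D 5·13=65. Service 365; fixed 375; total 740.
No other subset beats 595.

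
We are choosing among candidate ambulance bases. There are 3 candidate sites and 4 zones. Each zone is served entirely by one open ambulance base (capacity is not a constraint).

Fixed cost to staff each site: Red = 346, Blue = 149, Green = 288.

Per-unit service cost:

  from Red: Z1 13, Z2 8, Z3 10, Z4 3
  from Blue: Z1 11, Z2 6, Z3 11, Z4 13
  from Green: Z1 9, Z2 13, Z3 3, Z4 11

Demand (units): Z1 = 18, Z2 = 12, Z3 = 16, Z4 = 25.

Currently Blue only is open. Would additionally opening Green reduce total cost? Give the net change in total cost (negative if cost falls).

Current service cost with {Blue}: 771.
Adding Green: each zone re-picks its cheapest; new service cost 557, saving 214.
Extra fixed cost: 288. Net change = 288 − 214 = 74.
(Totals: 920 → 994.)

No — net change +74 (cost rises by 74).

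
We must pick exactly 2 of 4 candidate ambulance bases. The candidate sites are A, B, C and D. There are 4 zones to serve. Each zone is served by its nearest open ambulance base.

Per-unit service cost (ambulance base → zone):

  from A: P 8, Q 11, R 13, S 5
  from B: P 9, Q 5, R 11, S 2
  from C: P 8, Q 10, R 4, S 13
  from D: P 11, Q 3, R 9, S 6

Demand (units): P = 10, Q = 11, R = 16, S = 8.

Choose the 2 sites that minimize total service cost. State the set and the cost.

Choose B and C; total service cost 215.

With exactly 2 open, each zone uses its cheapest among the chosen.
{B, C}: P→C 8·10=80, Q→B 5·11=55, R→C 4·16=64, S→B 2·8=16. Service cost 215.
{C, D}: service cost 225
{B, D}: service cost 283
Among all 6 size-2 choices, {B, C} is lowest.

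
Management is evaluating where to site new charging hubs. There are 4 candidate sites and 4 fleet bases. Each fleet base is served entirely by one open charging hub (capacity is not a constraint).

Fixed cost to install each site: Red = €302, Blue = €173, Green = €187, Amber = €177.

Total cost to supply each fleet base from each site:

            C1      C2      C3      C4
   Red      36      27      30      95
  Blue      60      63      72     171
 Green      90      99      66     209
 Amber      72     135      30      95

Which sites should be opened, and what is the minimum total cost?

Open Red only; minimum total cost 490.

For any fixed open set, each fleet base goes to its cheapest open site; total = fixed + service.
{Red}: C1→Red 36, C2→Red 27, C3→Red 30, C4→Red 95. Service 188; fixed 302; total 490.
{Amber}: C1→Amber 72, C2→Amber 135, C3→Amber 30, C4→Amber 95. Service 332; fixed 177; total 509.
{Blue}: service 366 + fixed 173 = 539
{Red, Blue, Green, Amber}: service 188 + fixed 839 = 1027
No other subset beats 490.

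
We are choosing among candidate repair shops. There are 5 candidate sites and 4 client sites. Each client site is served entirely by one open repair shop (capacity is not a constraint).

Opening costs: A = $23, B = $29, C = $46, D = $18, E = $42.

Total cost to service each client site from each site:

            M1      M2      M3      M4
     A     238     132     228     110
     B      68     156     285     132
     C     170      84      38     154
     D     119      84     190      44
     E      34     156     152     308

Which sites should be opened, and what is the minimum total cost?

For any fixed open set, each client site goes to its cheapest open site; total = fixed + service.
{C, D, E}: M1→E 34, M2→C 84, M3→C 38, M4→D 44. Service 200; fixed 106; total 306.
{B, C, D}: service 234 + fixed 93 = 327
{A, C, D, E}: service 200 + fixed 129 = 329
{A, B, C, D, E}: service 200 + fixed 158 = 358
No other subset beats 306.

Open C, D and E; minimum total cost 306.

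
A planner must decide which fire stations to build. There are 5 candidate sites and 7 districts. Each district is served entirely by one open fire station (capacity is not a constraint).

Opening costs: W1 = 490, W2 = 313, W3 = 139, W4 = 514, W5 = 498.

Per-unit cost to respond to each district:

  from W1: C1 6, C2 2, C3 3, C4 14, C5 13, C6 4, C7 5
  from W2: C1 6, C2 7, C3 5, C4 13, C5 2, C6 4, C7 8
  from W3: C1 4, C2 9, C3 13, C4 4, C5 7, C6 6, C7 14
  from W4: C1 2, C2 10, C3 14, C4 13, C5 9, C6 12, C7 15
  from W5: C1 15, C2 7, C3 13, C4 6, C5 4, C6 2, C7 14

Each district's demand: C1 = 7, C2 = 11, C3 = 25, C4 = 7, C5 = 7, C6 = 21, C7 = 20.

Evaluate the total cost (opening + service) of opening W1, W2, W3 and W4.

Total cost: 1793

Each district is assigned to its cheapest site among the open ones.
{W1, W2, W3, W4}: C1→W4 2·7=14, C2→W1 2·11=22, C3→W1 3·25=75, C4→W3 4·7=28, C5→W2 2·7=14, C6→W1 4·21=84, C7→W1 5·20=100. Service 337; fixed 1456; total 1793.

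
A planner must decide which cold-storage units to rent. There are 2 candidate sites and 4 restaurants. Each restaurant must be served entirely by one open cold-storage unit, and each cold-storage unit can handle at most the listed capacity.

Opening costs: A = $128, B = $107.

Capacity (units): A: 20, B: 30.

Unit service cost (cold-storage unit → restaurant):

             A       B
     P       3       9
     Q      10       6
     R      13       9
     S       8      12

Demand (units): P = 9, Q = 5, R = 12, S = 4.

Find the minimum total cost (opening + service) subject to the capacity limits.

Open {B}: P→B 9·9=81, Q→B 6·5=30, R→B 9·12=108, S→B 12·4=48.
Loads: B carries 30/30. Service 267; fixed 107; total 374.
Next best feasible plan costs 432.

Minimum total cost: 374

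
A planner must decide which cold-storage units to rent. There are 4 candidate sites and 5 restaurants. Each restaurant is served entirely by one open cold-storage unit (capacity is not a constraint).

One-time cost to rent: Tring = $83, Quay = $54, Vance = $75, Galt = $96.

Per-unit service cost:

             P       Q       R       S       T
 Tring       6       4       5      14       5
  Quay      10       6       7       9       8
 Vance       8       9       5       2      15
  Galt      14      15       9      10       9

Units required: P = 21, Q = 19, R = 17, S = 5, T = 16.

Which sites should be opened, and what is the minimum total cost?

For any fixed open set, each restaurant goes to its cheapest open site; total = fixed + service.
{Tring}: P→Tring 6·21=126, Q→Tring 4·19=76, R→Tring 5·17=85, S→Tring 14·5=70, T→Tring 5·16=80. Service 437; fixed 83; total 520.
{Tring, Vance}: service 377 + fixed 158 = 535
{Tring, Quay}: service 412 + fixed 137 = 549
{Tring, Quay, Vance, Galt}: P→Tring 6·21=126, Q→Tring 4·19=76, R→Tring 5·17=85, S→Vance 2·5=10, T→Tring 5·16=80. Service 377; fixed 308; total 685.
No other subset beats 520.

Open Tring only; minimum total cost 520.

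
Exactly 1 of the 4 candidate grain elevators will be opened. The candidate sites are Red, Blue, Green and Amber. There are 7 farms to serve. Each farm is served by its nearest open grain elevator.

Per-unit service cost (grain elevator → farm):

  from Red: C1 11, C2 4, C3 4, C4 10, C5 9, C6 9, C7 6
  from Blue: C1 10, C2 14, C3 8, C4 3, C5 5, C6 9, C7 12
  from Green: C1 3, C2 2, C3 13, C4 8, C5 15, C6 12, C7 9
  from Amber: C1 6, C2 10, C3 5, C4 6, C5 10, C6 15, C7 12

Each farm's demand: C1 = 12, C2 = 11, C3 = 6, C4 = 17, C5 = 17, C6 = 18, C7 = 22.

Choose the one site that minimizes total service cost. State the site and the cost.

With exactly 1 open, each farm uses its cheapest among the chosen.
{Red}: C1→Red 11·12=132, C2→Red 4·11=44, C3→Red 4·6=24, C4→Red 10·17=170, C5→Red 9·17=153, C6→Red 9·18=162, C7→Red 6·22=132. Service cost 817.
{Blue}: service cost 884
{Green}: service cost 941
Among all 4 size-1 choices, {Red} is lowest.

Choose Red only; total service cost 817.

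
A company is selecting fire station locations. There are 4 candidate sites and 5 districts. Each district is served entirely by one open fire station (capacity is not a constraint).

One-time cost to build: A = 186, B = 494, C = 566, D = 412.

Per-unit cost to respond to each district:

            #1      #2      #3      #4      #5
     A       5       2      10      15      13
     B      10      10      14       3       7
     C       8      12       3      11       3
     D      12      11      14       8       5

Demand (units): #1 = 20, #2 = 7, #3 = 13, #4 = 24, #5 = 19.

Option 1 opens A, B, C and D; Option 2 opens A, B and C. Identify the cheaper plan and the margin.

Option 2 is cheaper by 412.

Option 1: {A, B, C, D}: #1→A 5·20=100, #2→A 2·7=14, #3→C 3·13=39, #4→B 3·24=72, #5→C 3·19=57. Service 282; fixed 1658; total 1940.
Option 2: {A, B, C}: #1→A 5·20=100, #2→A 2·7=14, #3→C 3·13=39, #4→B 3·24=72, #5→C 3·19=57. Service 282; fixed 1246; total 1528.
Difference: |1940 − 1528| = 412.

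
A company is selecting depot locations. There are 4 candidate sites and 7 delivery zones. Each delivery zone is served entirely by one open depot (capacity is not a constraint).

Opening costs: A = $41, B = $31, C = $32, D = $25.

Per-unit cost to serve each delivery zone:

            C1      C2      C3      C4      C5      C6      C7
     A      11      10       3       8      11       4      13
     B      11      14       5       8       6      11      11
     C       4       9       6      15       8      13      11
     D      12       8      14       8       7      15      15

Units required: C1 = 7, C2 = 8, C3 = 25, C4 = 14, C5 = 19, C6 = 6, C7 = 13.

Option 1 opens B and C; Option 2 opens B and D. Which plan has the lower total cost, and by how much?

Option 1 is cheaper by 34.

Option 1: {B, C}: C1→C 4·7=28, C2→C 9·8=72, C3→B 5·25=125, C4→B 8·14=112, C5→B 6·19=114, C6→B 11·6=66, C7→B 11·13=143. Service 660; fixed 63; total 723.
Option 2: {B, D}: C1→B 11·7=77, C2→D 8·8=64, C3→B 5·25=125, C4→B 8·14=112, C5→B 6·19=114, C6→B 11·6=66, C7→B 11·13=143. Service 701; fixed 56; total 757.
Difference: |723 − 757| = 34.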